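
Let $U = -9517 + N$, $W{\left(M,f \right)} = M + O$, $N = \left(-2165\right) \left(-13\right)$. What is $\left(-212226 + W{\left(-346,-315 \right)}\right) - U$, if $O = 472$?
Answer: $-230728$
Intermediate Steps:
$N = 28145$
$W{\left(M,f \right)} = 472 + M$ ($W{\left(M,f \right)} = M + 472 = 472 + M$)
$U = 18628$ ($U = -9517 + 28145 = 18628$)
$\left(-212226 + W{\left(-346,-315 \right)}\right) - U = \left(-212226 + \left(472 - 346\right)\right) - 18628 = \left(-212226 + 126\right) - 18628 = -212100 - 18628 = -230728$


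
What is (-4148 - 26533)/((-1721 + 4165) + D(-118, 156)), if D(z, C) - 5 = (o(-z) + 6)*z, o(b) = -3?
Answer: -30681/2095 ≈ -14.645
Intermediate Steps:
D(z, C) = 5 + 3*z (D(z, C) = 5 + (-3 + 6)*z = 5 + 3*z)
(-4148 - 26533)/((-1721 + 4165) + D(-118, 156)) = (-4148 - 26533)/((-1721 + 4165) + (5 + 3*(-118))) = -30681/(2444 + (5 - 354)) = -30681/(2444 - 349) = -30681/2095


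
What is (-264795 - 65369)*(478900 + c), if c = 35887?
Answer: -169964135068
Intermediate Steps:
(-264795 - 65369)*(478900 + c) = (-264795 - 65369)*(478900 + 35887) = -330164*514787 = -169964135068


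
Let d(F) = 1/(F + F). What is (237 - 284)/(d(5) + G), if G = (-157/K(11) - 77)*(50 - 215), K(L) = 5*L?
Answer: -470/131761 ≈ -0.0035671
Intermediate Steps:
d(F) = 1/(2*F)
G = 13176 (G = (-157/(5*11) - 77)*(50 - 215) = (-157/55 - 77)*(-165) = -4392/55*(-165) = 13176)
(237 - 284)/(d(5) + G) = (237 - 284)/((1/2)/5 + 13176) = -47/((1/2)*(1/5) + 13176) = -47/(1/10 + 13176) = -47/131761/10 = -47*10/131761 = -470/131761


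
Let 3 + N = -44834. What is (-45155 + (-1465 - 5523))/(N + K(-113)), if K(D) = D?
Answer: 52143/44950 ≈ 1.1600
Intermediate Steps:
N = -44837 (N = -3 - 44834 = -44837)
(-45155 + (-1465 - 5523))/(N + K(-113)) = (-45155 + (-1465 - 5523))/(-44837 - 113) = (-45155 - 6988)/(-44950) = -52143*(-1/44950) = 52143/44950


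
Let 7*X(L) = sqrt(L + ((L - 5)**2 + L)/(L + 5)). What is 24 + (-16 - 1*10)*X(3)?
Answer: 24 - 13*sqrt(62)/14 ≈ 16.688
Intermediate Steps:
X(L) = sqrt(L + (L + (-5 + L)**2)/(5 + L))/7 (X(L) = sqrt(L + ((L - 5)**2 + L)/(L + 5))/7 = sqrt(L + ((-5 + L)**2 + L)/(5 + L))/7 = sqrt(L + (L + (-5 + L)**2)/(5 + L))/7)
24 + (-16 - 1*10)*X(3) = 24 + (-16 - 1*10)*(sqrt((25 - 4*3 + 2*3**2)/(5 + 3))/7) = 24 + (-16 - 10)*(sqrt((25 - 12 + 2*9)/8)/7) = 24 - 26*sqrt((25 - 12 + 18)/8)/7 = 24 - 26*sqrt((1/8)*31)/7 = 24 - 26*sqrt(31/8)/7 = 24 - 26*sqrt(62)/4/7 = 24 - 13*sqrt(62)/14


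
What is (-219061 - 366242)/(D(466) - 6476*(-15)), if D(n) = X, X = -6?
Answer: -195101/32378 ≈ -6.0257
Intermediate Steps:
D(n) = -6
(-219061 - 366242)/(D(466) - 6476*(-15)) = (-219061 - 366242)/(-6 - 6476*(-15)) = -585303/(-6 + 97140) = -585303/97134 = -585303*1/97134 = -195101/32378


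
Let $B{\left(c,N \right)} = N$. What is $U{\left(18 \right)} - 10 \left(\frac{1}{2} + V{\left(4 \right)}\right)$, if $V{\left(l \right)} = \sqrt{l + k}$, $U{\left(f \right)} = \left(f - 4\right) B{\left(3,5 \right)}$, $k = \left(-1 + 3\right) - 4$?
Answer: $65 - 10 \sqrt{2} \approx 50.858$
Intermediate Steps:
$k = -2$ ($k = 2 - 4 = -2$)
$U{\left(f \right)} = -20 + 5 f$ ($U{\left(f \right)} = \left(f - 4\right) 5 = \left(-4 + f\right) 5 = -20 + 5 f$)
$V{\left(l \right)} = \sqrt{-2 + l}$ ($V{\left(l \right)} = \sqrt{l - 2} = \sqrt{-2 + l}$)
$U{\left(18 \right)} - 10 \left(\frac{1}{2} + V{\left(4 \right)}\right) = \left(-20 + 5 \cdot 18\right) - 10 \left(\frac{1}{2} + \sqrt{-2 + 4}\right) = \left(-20 + 90\right) - 10 \left(\frac{1}{2} + \sqrt{2}\right) = 70 - \left(5 + 10 \sqrt{2}\right) = 65 - 10 \sqrt{2}$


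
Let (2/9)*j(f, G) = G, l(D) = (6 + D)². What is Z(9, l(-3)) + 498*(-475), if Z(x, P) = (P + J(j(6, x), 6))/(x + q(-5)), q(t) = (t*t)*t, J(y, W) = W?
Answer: -27439815/116 ≈ -2.3655e+5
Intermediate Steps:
j(f, G) = 9*G/2
q(t) = t³ (q(t) = t²*t = t³)
Z(x, P) = (6 + P)/(-125 + x) (Z(x, P) = (P + 6)/(x + (-5)³) = (6 + P)/(x - 125) = (6 + P)/(-125 + x))
Z(9, l(-3)) + 498*(-475) = (6 + (6 - 3)²)/(-125 + 9) + 498*(-475) = (6 + 3²)/(-116) - 236550 = -(6 + 9)/116 - 236550 = -1/116*15 - 236550 = -15/116 - 236550 = -27439815/116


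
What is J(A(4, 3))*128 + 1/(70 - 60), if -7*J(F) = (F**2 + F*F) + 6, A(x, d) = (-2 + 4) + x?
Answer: -99833/70 ≈ -1426.2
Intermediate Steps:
A(x, d) = 2 + x
J(F) = -6/7 - 2*F**2/7 (J(F) = -((F**2 + F*F) + 6)/7 = -((F**2 + F**2) + 6)/7 = -(2*F**2 + 6)/7 = -(6 + 2*F**2)/7 = -6/7 - 2*F**2/7)
J(A(4, 3))*128 + 1/(70 - 60) = (-6/7 - 2*(2 + 4)**2/7)*128 + 1/(70 - 60) = (-6/7 - 2/7*6**2)*128 + 1/10 = (-6/7 - 2/7*36)*128 + 1/10 = (-6/7 - 72/7)*128 + 1/10 = -78/7*128 + 1/10 = -9984/7 + 1/10 = -99833/70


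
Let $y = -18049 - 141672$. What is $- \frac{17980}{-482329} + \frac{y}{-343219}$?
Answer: $\frac{2684166059}{5340144421} \approx 0.50264$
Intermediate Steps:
$y = -159721$
$- \frac{17980}{-482329} + \frac{y}{-343219} = - \frac{17980}{-482329} - \frac{159721}{-343219} = \left(-17980\right) \left(- \frac{1}{482329}\right) - - \frac{159721}{343219} = \frac{580}{15559} + \frac{159721}{343219} = \frac{2684166059}{5340144421}$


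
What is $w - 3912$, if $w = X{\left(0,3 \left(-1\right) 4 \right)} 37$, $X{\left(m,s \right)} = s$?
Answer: $-4356$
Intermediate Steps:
$w = -444$ ($w = 3 \left(-1\right) 4 \cdot 37 = \left(-3\right) 4 \cdot 37 = \left(-12\right) 37 = -444$)
$w - 3912 = -444 - 3912 = -4356$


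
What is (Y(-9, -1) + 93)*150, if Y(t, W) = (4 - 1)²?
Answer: 15300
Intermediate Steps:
Y(t, W) = 9 (Y(t, W) = 3² = 9)
(Y(-9, -1) + 93)*150 = (9 + 93)*150 = 102*150 = 15300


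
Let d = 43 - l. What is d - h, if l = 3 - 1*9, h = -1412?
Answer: 1461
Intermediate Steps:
l = -6 (l = 3 - 9 = -6)
d = 49 (d = 43 - 1*(-6) = 43 + 6 = 49)
d - h = 49 - 1*(-1412) = 49 + 1412 = 1461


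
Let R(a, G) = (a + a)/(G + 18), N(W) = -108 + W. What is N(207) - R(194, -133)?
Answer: 11773/115 ≈ 102.37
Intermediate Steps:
R(a, G) = 2*a/(18 + G) (R(a, G) = (2*a)/(18 + G) = 2*a/(18 + G))
N(207) - R(194, -133) = (-108 + 207) - 2*194/(18 - 133) = 99 - 2*194/(-115) = 99 - 2*194*(-1)/115 = 99 - 1*(-388/115) = 99 + 388/115 = 11773/115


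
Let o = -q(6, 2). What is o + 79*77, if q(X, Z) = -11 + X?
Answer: 6088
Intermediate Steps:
o = 5 (o = -(-11 + 6) = -1*(-5) = 5)
o + 79*77 = 5 + 79*77 = 5 + 6083 = 6088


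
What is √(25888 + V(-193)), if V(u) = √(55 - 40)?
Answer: √(25888 + √15) ≈ 160.91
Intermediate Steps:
V(u) = √15
√(25888 + V(-193)) = √(25888 + √15)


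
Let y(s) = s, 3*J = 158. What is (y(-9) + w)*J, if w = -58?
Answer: -10586/3 ≈ -3528.7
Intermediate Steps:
J = 158/3 (J = (⅓)*158 = 158/3 ≈ 52.667)
(y(-9) + w)*J = (-9 - 58)*(158/3) = -67*158/3 = -10586/3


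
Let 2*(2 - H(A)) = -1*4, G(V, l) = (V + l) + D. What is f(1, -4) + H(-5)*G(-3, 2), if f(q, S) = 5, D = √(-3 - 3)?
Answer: 1 + 4*I*√6 ≈ 1.0 + 9.798*I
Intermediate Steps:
D = I*√6 (D = √(-6) = I*√6 ≈ 2.4495*I)
G(V, l) = V + l + I*√6 (G(V, l) = (V + l) + I*√6 = V + l + I*√6)
H(A) = 4 (H(A) = 2 - (-1)*4/2 = 2 - ½*(-4) = 2 + 2 = 4)
f(1, -4) + H(-5)*G(-3, 2) = 5 + 4*(-3 + 2 + I*√6) = 5 + 4*(-1 + I*√6) = 5 + (-4 + 4*I*√6) = 1 + 4*I*√6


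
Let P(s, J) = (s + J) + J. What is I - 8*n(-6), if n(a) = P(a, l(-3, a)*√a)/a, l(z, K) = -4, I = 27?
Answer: 19 - 32*I*√6/3 ≈ 19.0 - 26.128*I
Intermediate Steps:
P(s, J) = s + 2*J (P(s, J) = (J + s) + J = s + 2*J)
n(a) = (a - 8*√a)/a (n(a) = (a + 2*(-4*√a))/a = (a - 8*√a)/a)
I - 8*n(-6) = 27 - 8*(1 - (-4)*I*√6/3) = 27 - 8*(1 + 4*I*√6/3) = 27 + (-8 - 32*I*√6/3) = 19 - 32*I*√6/3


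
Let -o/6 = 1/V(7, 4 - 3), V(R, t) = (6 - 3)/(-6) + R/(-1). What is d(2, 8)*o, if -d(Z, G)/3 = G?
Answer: -96/5 ≈ -19.200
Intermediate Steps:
d(Z, G) = -3*G
V(R, t) = -½ - R (V(R, t) = 3*(-⅙) + R*(-1) = -½ - R)
o = ⅘ (o = -6/(-½ - 1*7) = -6/(-½ - 7) = -6/(-15/2) = -6*(-2/15) = ⅘ ≈ 0.80000)
d(2, 8)*o = -3*8*(⅘) = -24*⅘ = -96/5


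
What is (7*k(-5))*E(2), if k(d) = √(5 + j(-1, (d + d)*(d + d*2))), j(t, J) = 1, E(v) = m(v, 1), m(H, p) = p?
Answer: 7*√6 ≈ 17.146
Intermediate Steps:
E(v) = 1
k(d) = √6 (k(d) = √(5 + 1) = √6)
(7*k(-5))*E(2) = (7*√6)*1 = 7*√6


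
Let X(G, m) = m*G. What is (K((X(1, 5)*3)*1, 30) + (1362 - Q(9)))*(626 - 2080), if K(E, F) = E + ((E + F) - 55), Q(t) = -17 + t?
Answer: -1999250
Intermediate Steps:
X(G, m) = G*m
K(E, F) = -55 + F + 2*E (K(E, F) = E + (-55 + E + F) = -55 + F + 2*E)
(K((X(1, 5)*3)*1, 30) + (1362 - Q(9)))*(626 - 2080) = ((-55 + 30 + 2*(((1*5)*3)*1)) + (1362 - (-17 + 9)))*(626 - 2080) = ((-55 + 30 + 2*((5*3)*1)) + (1362 - 1*(-8)))*(-1454) = ((-55 + 30 + 2*(15*1)) + (1362 + 8))*(-1454) = ((-55 + 30 + 2*15) + 1370)*(-1454) = ((-55 + 30 + 30) + 1370)*(-1454) = (5 + 1370)*(-1454) = 1375*(-1454) = -1999250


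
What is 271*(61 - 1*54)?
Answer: 1897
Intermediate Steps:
271*(61 - 1*54) = 271*(61 - 54) = 271*7 = 1897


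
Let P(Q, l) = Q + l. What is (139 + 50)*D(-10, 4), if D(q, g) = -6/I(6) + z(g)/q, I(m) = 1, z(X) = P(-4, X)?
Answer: -1134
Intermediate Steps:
z(X) = -4 + X
D(q, g) = -6 + (-4 + g)/q (D(q, g) = -6/1 + (-4 + g)/q = -6*1 + (-4 + g)/q = -6 + (-4 + g)/q)
(139 + 50)*D(-10, 4) = (139 + 50)*((-4 + 4 - 6*(-10))/(-10)) = 189*(-(-4 + 4 + 60)/10) = 189*(-⅒*60) = 189*(-6) = -1134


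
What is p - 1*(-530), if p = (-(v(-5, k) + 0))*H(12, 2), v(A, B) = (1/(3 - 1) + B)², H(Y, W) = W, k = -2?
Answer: 1051/2 ≈ 525.50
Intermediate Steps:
v(A, B) = (½ + B)² (v(A, B) = (1/2 + B)² = (½ + B)²)
p = -9/2 (p = -((1 + 2*(-2))²/4 + 0)*2 = -((1 - 4)²/4 + 0)*2 = -((¼)*(-3)² + 0)*2 = -((¼)*9 + 0)*2 = -(9/4 + 0)*2 = -1*9/4*2 = -9/4*2 = -9/2 ≈ -4.5000)
p - 1*(-530) = -9/2 - 1*(-530) = -9/2 + 530 = 1051/2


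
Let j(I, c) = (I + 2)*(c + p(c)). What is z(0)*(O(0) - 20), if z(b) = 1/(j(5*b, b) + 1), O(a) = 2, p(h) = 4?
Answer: -2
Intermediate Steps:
j(I, c) = (2 + I)*(4 + c) (j(I, c) = (I + 2)*(c + 4) = (2 + I)*(4 + c))
z(b) = 1/(9 + 5*b**2 + 22*b) (z(b) = 1/((8 + 2*b + 4*(5*b) + (5*b)*b) + 1) = 1/((8 + 2*b + 20*b + 5*b**2) + 1) = 1/((8 + 5*b**2 + 22*b) + 1) = 1/(9 + 5*b**2 + 22*b))
z(0)*(O(0) - 20) = (2 - 20)/(9 + 5*0**2 + 22*0) = -18/(9 + 5*0 + 0) = -18/(9 + 0 + 0) = -18/9 = (1/9)*(-18) = -2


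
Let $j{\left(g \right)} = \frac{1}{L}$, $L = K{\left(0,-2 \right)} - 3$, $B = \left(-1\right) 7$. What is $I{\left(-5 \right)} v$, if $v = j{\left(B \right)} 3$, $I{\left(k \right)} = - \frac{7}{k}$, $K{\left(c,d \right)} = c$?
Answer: $- \frac{7}{5} \approx -1.4$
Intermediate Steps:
$B = -7$
$L = -3$ ($L = 0 - 3 = -3$)
$j{\left(g \right)} = - \frac{1}{3}$ ($j{\left(g \right)} = \frac{1}{-3} = - \frac{1}{3}$)
$v = -1$ ($v = \left(- \frac{1}{3}\right) 3 = -1$)
$I{\left(-5 \right)} v = - \frac{7}{-5} \left(-1\right) = \left(-7\right) \left(- \frac{1}{5}\right) \left(-1\right) = \frac{7}{5} \left(-1\right) = - \frac{7}{5}$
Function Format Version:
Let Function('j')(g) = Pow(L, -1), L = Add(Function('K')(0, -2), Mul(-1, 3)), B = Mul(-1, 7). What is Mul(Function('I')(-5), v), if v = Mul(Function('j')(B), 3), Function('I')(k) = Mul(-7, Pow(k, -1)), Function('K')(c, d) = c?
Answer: Rational(-7, 5) ≈ -1.4000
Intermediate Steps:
B = -7
L = -3 (L = Add(0, Mul(-1, 3)) = Add(0, -3) = -3)
Function('j')(g) = Rational(-1, 3) (Function('j')(g) = Pow(-3, -1) = Rational(-1, 3))
v = -1 (v = Mul(Rational(-1, 3), 3) = -1)
Mul(Function('I')(-5), v) = Mul(Mul(-7, Pow(-5, -1)), -1) = Mul(Mul(-7, Rational(-1, 5)), -1) = Mul(Rational(7, 5), -1) = Rational(-7, 5)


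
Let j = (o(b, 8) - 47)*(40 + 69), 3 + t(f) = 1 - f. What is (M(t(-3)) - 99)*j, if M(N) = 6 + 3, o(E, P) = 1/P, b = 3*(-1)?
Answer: 1839375/4 ≈ 4.5984e+5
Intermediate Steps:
b = -3
t(f) = -2 - f (t(f) = -3 + (1 - f) = -2 - f)
j = -40875/8 (j = (1/8 - 47)*(40 + 69) = (⅛ - 47)*109 = -375/8*109 = -40875/8 ≈ -5109.4)
M(N) = 9
(M(t(-3)) - 99)*j = (9 - 99)*(-40875/8) = -90*(-40875/8) = 1839375/4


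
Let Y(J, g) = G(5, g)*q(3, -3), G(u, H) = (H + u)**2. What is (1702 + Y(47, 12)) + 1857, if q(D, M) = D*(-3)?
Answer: 958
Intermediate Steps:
q(D, M) = -3*D
Y(J, g) = -9*(5 + g)**2 (Y(J, g) = (g + 5)**2*(-3*3) = (5 + g)**2*(-9) = -9*(5 + g)**2)
(1702 + Y(47, 12)) + 1857 = (1702 - 9*(5 + 12)**2) + 1857 = (1702 - 9*17**2) + 1857 = (1702 - 9*289) + 1857 = (1702 - 2601) + 1857 = -899 + 1857 = 958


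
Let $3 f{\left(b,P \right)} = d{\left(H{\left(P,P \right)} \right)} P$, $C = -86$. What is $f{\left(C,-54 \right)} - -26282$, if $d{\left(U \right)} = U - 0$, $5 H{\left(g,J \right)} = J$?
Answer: $\frac{132382}{5} \approx 26476.0$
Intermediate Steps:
$H{\left(g,J \right)} = \frac{J}{5}$
$d{\left(U \right)} = U$ ($d{\left(U \right)} = U + 0 = U$)
$f{\left(b,P \right)} = \frac{P^{2}}{15}$ ($f{\left(b,P \right)} = \frac{\frac{P}{5} P}{3} = \frac{\frac{1}{5} P^{2}}{3} = \frac{P^{2}}{15}$)
$f{\left(C,-54 \right)} - -26282 = \frac{\left(-54\right)^{2}}{15} - -26282 = \frac{1}{15} \cdot 2916 + 26282 = \frac{972}{5} + 26282 = \frac{132382}{5}$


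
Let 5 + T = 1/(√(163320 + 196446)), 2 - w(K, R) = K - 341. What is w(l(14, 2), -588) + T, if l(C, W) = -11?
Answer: 349 + √39974/119922 ≈ 349.00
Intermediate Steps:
w(K, R) = 343 - K (w(K, R) = 2 - (K - 341) = 2 - (-341 + K) = 2 + (341 - K) = 343 - K)
T = -5 + √39974/119922 (T = -5 + 1/(√(163320 + 196446)) = -5 + 1/(√359766) = -5 + 1/(3*√39974) = -5 + √39974/119922 ≈ -4.9983)
w(l(14, 2), -588) + T = (343 - 1*(-11)) + (-5 + √39974/119922) = (343 + 11) + (-5 + √39974/119922) = 354 + (-5 + √39974/119922) = 349 + √39974/119922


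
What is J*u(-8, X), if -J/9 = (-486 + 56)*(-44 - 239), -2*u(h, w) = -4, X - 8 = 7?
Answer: -2190420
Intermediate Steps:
X = 15 (X = 8 + 7 = 15)
u(h, w) = 2 (u(h, w) = -½*(-4) = 2)
J = -1095210 (J = -9*(-486 + 56)*(-44 - 239) = -(-3870)*(-283) = -9*121690 = -1095210)
J*u(-8, X) = -1095210*2 = -2190420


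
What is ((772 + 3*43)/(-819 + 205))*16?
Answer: -7208/307 ≈ -23.479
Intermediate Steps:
((772 + 3*43)/(-819 + 205))*16 = ((772 + 129)/(-614))*16 = (901*(-1/614))*16 = -901/614*16 = -7208/307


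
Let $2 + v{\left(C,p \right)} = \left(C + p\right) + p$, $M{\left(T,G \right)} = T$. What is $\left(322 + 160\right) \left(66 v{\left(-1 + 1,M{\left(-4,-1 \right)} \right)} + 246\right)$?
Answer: $-199548$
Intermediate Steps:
$v{\left(C,p \right)} = -2 + C + 2 p$ ($v{\left(C,p \right)} = -2 + \left(\left(C + p\right) + p\right) = -2 + \left(C + 2 p\right) = -2 + C + 2 p$)
$\left(322 + 160\right) \left(66 v{\left(-1 + 1,M{\left(-4,-1 \right)} \right)} + 246\right) = \left(322 + 160\right) \left(66 \left(-2 + \left(-1 + 1\right) + 2 \left(-4\right)\right) + 246\right) = 482 \left(66 \left(-2 + 0 - 8\right) + 246\right) = 482 \left(66 \left(-10\right) + 246\right) = 482 \left(-660 + 246\right) = 482 \left(-414\right) = -199548$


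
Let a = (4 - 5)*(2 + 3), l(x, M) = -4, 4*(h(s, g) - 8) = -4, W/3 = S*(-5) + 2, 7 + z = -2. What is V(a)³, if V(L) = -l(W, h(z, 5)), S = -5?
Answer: 64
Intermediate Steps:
z = -9 (z = -7 - 2 = -9)
W = 81 (W = 3*(-5*(-5) + 2) = 3*(25 + 2) = 3*27 = 81)
h(s, g) = 7 (h(s, g) = 8 + (¼)*(-4) = 8 - 1 = 7)
a = -5 (a = -1*5 = -5)
V(L) = 4 (V(L) = -1*(-4) = 4)
V(a)³ = 4³ = 64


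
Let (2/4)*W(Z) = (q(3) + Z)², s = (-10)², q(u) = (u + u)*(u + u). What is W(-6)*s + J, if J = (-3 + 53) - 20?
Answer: 180030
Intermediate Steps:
q(u) = 4*u² (q(u) = (2*u)*(2*u) = 4*u²)
s = 100
J = 30 (J = 50 - 20 = 30)
W(Z) = 2*(36 + Z)² (W(Z) = 2*(4*3² + Z)² = 2*(4*9 + Z)² = 2*(36 + Z)²)
W(-6)*s + J = (2*(36 - 6)²)*100 + 30 = (2*30²)*100 + 30 = (2*900)*100 + 30 = 1800*100 + 30 = 180000 + 30 = 180030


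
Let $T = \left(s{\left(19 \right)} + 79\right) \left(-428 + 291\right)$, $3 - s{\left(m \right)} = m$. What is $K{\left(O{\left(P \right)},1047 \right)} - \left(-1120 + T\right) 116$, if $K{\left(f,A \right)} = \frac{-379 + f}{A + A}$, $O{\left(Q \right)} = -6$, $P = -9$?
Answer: $\frac{2368556519}{2094} \approx 1.1311 \cdot 10^{6}$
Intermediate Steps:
$s{\left(m \right)} = 3 - m$
$K{\left(f,A \right)} = \frac{-379 + f}{2 A}$
$T = -8631$ ($T = \left(\left(3 - 19\right) + 79\right) \left(-428 + 291\right) = \left(\left(3 - 19\right) + 79\right) \left(-137\right) = \left(-16 + 79\right) \left(-137\right) = 63 \left(-137\right) = -8631$)
$K{\left(O{\left(P \right)},1047 \right)} - \left(-1120 + T\right) 116 = \frac{-379 - 6}{2 \cdot 1047} - \left(-1120 - 8631\right) 116 = \frac{1}{2} \cdot \frac{1}{1047} \left(-385\right) - \left(-9751\right) 116 = - \frac{385}{2094} - -1131116 = - \frac{385}{2094} + 1131116 = \frac{2368556519}{2094}$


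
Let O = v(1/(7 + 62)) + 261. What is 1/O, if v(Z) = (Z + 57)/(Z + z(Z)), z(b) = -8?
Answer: 551/139877 ≈ 0.0039392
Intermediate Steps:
v(Z) = (57 + Z)/(-8 + Z) (v(Z) = (Z + 57)/(Z - 8) = (57 + Z)/(-8 + Z))
O = 139877/551 (O = (57 + 1/(7 + 62))/(-8 + 1/(7 + 62)) + 261 = (57 + 1/69)/(-8 + 1/69) + 261 = (3934/69)/(-551/69) + 261 = -69/551*3934/69 + 261 = -3934/551 + 261 = 139877/551 ≈ 253.86)
1/O = 1/(139877/551) = 551/139877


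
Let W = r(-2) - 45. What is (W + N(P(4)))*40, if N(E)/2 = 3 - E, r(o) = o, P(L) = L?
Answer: -1960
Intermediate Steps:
N(E) = 6 - 2*E (N(E) = 2*(3 - E) = 6 - 2*E)
W = -47 (W = -2 - 45 = -47)
(W + N(P(4)))*40 = (-47 + (6 - 2*4))*40 = (-47 + (6 - 8))*40 = (-47 - 2)*40 = -49*40 = -1960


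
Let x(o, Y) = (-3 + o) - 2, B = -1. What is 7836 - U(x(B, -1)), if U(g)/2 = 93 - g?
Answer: 7638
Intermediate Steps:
x(o, Y) = -5 + o
U(g) = 186 - 2*g (U(g) = 2*(93 - g) = 186 - 2*g)
7836 - U(x(B, -1)) = 7836 - (186 - 2*(-5 - 1)) = 7836 - (186 - 2*(-6)) = 7836 - (186 + 12) = 7836 - 1*198 = 7836 - 198 = 7638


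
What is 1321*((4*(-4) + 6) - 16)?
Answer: -34346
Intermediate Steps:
1321*((4*(-4) + 6) - 16) = 1321*((-16 + 6) - 16) = 1321*(-10 - 16) = 1321*(-26) = -34346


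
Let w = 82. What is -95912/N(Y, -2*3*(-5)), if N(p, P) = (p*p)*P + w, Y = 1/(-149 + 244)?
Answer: -21640145/18502 ≈ -1169.6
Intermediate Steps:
Y = 1/95 ≈ 0.010526
N(p, P) = 82 + P*p**2 (N(p, P) = (p*p)*P + 82 = p**2*P + 82 = P*p**2 + 82 = 82 + P*p**2)
-95912/N(Y, -2*3*(-5)) = -95912/(82 + (-2*3*(-5))*(1/95)**2) = -95912/(82 - 6*(-5)*(1/9025)) = -95912/(82 + 30*(1/9025)) = -95912/(82 + 6/1805) = -95912/148016/1805 = -95912*1805/148016 = -21640145/18502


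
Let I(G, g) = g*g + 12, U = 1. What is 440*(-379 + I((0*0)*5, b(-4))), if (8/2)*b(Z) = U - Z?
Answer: -321585/2 ≈ -1.6079e+5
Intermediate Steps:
b(Z) = 1/4 - Z/4 (b(Z) = (1 - Z)/4 = 1/4 - Z/4)
I(G, g) = 12 + g**2 (I(G, g) = g**2 + 12 = 12 + g**2)
440*(-379 + I((0*0)*5, b(-4))) = 440*(-379 + (12 + (1/4 - 1/4*(-4))**2)) = 440*(-379 + (12 + (1/4 + 1)**2)) = 440*(-379 + (12 + (5/4)**2)) = 440*(-379 + (12 + 25/16)) = 440*(-379 + 217/16) = 440*(-5847/16) = -321585/2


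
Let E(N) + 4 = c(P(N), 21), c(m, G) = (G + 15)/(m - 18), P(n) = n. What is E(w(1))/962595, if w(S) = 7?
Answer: -16/2117709 ≈ -7.5553e-6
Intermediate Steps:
c(m, G) = (15 + G)/(-18 + m)
E(N) = -4 + 36/(-18 + N) (E(N) = -4 + (15 + 21)/(-18 + N) = -4 + 36/(-18 + N))
E(w(1))/962595 = (4*(27 - 1*7)/(-18 + 7))/962595 = (4*(27 - 7)/(-11))*(1/962595) = (4*(-1/11)*20)*(1/962595) = -80/11*1/962595 = -16/2117709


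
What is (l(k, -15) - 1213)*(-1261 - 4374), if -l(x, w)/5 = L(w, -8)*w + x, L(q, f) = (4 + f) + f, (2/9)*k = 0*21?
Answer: 11906755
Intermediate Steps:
k = 0 (k = 9*(0*21)/2 = (9/2)*0 = 0)
L(q, f) = 4 + 2*f
l(x, w) = -5*x + 60*w (l(x, w) = -5*((4 + 2*(-8))*w + x) = -5*((4 - 16)*w + x) = -5*(-12*w + x) = -5*(x - 12*w) = -5*x + 60*w)
(l(k, -15) - 1213)*(-1261 - 4374) = ((-5*0 + 60*(-15)) - 1213)*(-1261 - 4374) = ((0 - 900) - 1213)*(-5635) = (-900 - 1213)*(-5635) = -2113*(-5635) = 11906755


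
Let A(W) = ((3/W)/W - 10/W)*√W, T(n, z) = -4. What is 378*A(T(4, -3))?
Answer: 8127*I/4 ≈ 2031.8*I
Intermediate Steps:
A(W) = √W*(-10/W + 3/W²) (A(W) = (3/W² - 10/W)*√W = (-10/W + 3/W²)*√W = √W*(-10/W + 3/W²))
378*A(T(4, -3)) = 378*((3 - 10*(-4))/(-4)^(3/2)) = 378*((I/8)*(3 + 40)) = 378*((I/8)*43) = 378*(43*I/8) = 8127*I/4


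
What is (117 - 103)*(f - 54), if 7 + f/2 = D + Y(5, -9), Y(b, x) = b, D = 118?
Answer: 2492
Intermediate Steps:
f = 232 (f = -14 + 2*(118 + 5) = -14 + 2*123 = -14 + 246 = 232)
(117 - 103)*(f - 54) = (117 - 103)*(232 - 54) = 14*178 = 2492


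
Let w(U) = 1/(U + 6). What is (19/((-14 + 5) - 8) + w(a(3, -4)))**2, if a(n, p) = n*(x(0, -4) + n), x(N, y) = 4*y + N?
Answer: 414736/314721 ≈ 1.3178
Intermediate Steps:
x(N, y) = N + 4*y
a(n, p) = n*(-16 + n) (a(n, p) = n*((0 + 4*(-4)) + n) = n*((0 - 16) + n) = n*(-16 + n))
w(U) = 1/(6 + U)
(19/((-14 + 5) - 8) + w(a(3, -4)))**2 = (19/((-14 + 5) - 8) + 1/(6 + 3*(-16 + 3)))**2 = (19/(-9 - 8) + 1/(6 + 3*(-13)))**2 = (19/(-17) + 1/(6 - 39))**2 = (19*(-1/17) + 1/(-33))**2 = (-19/17 - 1/33)**2 = (-644/561)**2 = 414736/314721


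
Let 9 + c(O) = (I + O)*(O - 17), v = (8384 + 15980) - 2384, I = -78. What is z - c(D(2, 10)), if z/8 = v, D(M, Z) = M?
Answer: 174709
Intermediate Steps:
v = 21980 (v = 24364 - 2384 = 21980)
z = 175840 (z = 8*21980 = 175840)
c(O) = -9 + (-78 + O)*(-17 + O) (c(O) = -9 + (-78 + O)*(O - 17) = -9 + (-78 + O)*(-17 + O))
z - c(D(2, 10)) = 175840 - (1317 + 2² - 95*2) = 175840 - (1317 + 4 - 190) = 175840 - 1*1131 = 175840 - 1131 = 174709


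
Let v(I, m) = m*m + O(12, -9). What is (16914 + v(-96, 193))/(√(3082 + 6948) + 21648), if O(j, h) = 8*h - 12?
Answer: 585351096/234312937 - 54079*√10030/468625874 ≈ 2.4866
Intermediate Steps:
O(j, h) = -12 + 8*h
v(I, m) = -84 + m² (v(I, m) = m*m + (-12 + 8*(-9)) = m² + (-12 - 72) = m² - 84 = -84 + m²)
(16914 + v(-96, 193))/(√(3082 + 6948) + 21648) = (16914 + (-84 + 193²))/(√(3082 + 6948) + 21648) = (16914 + (-84 + 37249))/(√10030 + 21648) = (16914 + 37165)/(21648 + √10030) = 54079/(21648 + √10030)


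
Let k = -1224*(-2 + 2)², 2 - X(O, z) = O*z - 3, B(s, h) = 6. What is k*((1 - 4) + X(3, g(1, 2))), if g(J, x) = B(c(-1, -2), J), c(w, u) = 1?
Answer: 0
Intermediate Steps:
g(J, x) = 6
X(O, z) = 5 - O*z (X(O, z) = 2 - (O*z - 3) = 2 - (-3 + O*z) = 2 + (3 - O*z) = 5 - O*z)
k = 0 (k = -1224*0² = -1224*0 = 0)
k*((1 - 4) + X(3, g(1, 2))) = 0*((1 - 4) + (5 - 1*3*6)) = 0*(-3 + (5 - 18)) = 0*(-3 - 13) = 0*(-16) = 0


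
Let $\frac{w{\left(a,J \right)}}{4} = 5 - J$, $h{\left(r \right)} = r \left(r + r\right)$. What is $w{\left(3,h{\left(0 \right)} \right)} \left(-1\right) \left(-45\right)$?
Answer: $900$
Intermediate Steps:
$h{\left(r \right)} = 2 r^{2}$ ($h{\left(r \right)} = r 2 r = 2 r^{2}$)
$w{\left(a,J \right)} = 20 - 4 J$ ($w{\left(a,J \right)} = 4 \left(5 - J\right) = 20 - 4 J$)
$w{\left(3,h{\left(0 \right)} \right)} \left(-1\right) \left(-45\right) = \left(20 - 4 \cdot 2 \cdot 0^{2}\right) \left(-1\right) \left(-45\right) = \left(20 - 4 \cdot 2 \cdot 0\right) \left(-1\right) \left(-45\right) = \left(20 - 0\right) \left(-1\right) \left(-45\right) = \left(20 + 0\right) \left(-1\right) \left(-45\right) = 20 \left(-1\right) \left(-45\right) = \left(-20\right) \left(-45\right) = 900$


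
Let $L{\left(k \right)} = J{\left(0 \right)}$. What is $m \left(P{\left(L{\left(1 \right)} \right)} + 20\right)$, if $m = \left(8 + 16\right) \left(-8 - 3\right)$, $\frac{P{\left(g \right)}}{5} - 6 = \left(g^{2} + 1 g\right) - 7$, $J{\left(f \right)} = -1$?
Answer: $-3960$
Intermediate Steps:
$L{\left(k \right)} = -1$
$P{\left(g \right)} = -5 + 5 g + 5 g^{2}$ ($P{\left(g \right)} = 30 + 5 \left(\left(g^{2} + 1 g\right) - 7\right) = 30 + 5 \left(\left(g^{2} + g\right) - 7\right) = 30 + 5 \left(\left(g + g^{2}\right) - 7\right) = 30 + 5 \left(-7 + g + g^{2}\right) = 30 + \left(-35 + 5 g + 5 g^{2}\right) = -5 + 5 g + 5 g^{2}$)
$m = -264$ ($m = 24 \left(-11\right) = -264$)
$m \left(P{\left(L{\left(1 \right)} \right)} + 20\right) = - 264 \left(\left(-5 + 5 \left(-1\right) + 5 \left(-1\right)^{2}\right) + 20\right) = - 264 \left(\left(-5 - 5 + 5 \cdot 1\right) + 20\right) = - 264 \left(\left(-5 - 5 + 5\right) + 20\right) = - 264 \left(-5 + 20\right) = \left(-264\right) 15 = -3960$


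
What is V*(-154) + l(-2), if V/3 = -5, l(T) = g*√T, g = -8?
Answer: 2310 - 8*I*√2 ≈ 2310.0 - 11.314*I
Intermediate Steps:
l(T) = -8*√T
V = -15 (V = 3*(-5) = -15)
V*(-154) + l(-2) = -15*(-154) - 8*I*√2 = 2310 - 8*I*√2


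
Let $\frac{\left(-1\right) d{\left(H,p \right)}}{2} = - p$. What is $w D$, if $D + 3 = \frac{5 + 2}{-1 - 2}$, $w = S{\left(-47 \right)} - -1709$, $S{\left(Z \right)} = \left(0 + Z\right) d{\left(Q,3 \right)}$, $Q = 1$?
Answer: $- \frac{22832}{3} \approx -7610.7$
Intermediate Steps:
$d{\left(H,p \right)} = 2 p$ ($d{\left(H,p \right)} = - 2 \left(- p\right) = 2 p$)
$S{\left(Z \right)} = 6 Z$ ($S{\left(Z \right)} = \left(0 + Z\right) 2 \cdot 3 = Z 6 = 6 Z$)
$w = 1427$ ($w = 6 \left(-47\right) - -1709 = -282 + 1709 = 1427$)
$D = - \frac{16}{3}$ ($D = -3 + \frac{5 + 2}{-1 - 2} = -3 + \frac{7}{-3} = -3 + 7 \left(- \frac{1}{3}\right) = -3 - \frac{7}{3} = - \frac{16}{3} \approx -5.3333$)
$w D = 1427 \left(- \frac{16}{3}\right) = - \frac{22832}{3}$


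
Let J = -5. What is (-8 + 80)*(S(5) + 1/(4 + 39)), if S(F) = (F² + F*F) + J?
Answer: 139392/43 ≈ 3241.7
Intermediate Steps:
S(F) = -5 + 2*F² (S(F) = (F² + F*F) - 5 = (F² + F²) - 5 = 2*F² - 5 = -5 + 2*F²)
(-8 + 80)*(S(5) + 1/(4 + 39)) = (-8 + 80)*((-5 + 2*5²) + 1/(4 + 39)) = 72*((-5 + 2*25) + 1/43) = 72*((-5 + 50) + 1/43) = 72*(45 + 1/43) = 72*(1936/43) = 139392/43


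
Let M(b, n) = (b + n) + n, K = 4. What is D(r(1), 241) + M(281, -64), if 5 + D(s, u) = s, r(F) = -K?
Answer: 144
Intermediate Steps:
M(b, n) = b + 2*n
r(F) = -4 (r(F) = -1*4 = -4)
D(s, u) = -5 + s
D(r(1), 241) + M(281, -64) = (-5 - 4) + (281 + 2*(-64)) = -9 + (281 - 128) = -9 + 153 = 144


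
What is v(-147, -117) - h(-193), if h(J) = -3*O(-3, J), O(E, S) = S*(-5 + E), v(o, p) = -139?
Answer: 4493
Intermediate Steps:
h(J) = 24*J (h(J) = -3*J*(-5 - 3) = -3*J*(-8) = -(-24)*J = 24*J)
v(-147, -117) - h(-193) = -139 - 24*(-193) = -139 - 1*(-4632) = -139 + 4632 = 4493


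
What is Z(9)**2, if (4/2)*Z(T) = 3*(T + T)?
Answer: 729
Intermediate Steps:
Z(T) = 3*T (Z(T) = (3*(T + T))/2 = (3*(2*T))/2 = (6*T)/2 = 3*T)
Z(9)**2 = (3*9)**2 = 27**2 = 729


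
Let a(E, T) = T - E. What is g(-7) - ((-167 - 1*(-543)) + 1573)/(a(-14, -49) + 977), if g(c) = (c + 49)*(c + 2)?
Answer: -199769/942 ≈ -212.07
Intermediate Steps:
g(c) = (2 + c)*(49 + c) (g(c) = (49 + c)*(2 + c) = (2 + c)*(49 + c))
g(-7) - ((-167 - 1*(-543)) + 1573)/(a(-14, -49) + 977) = (98 + (-7)² + 51*(-7)) - ((-167 - 1*(-543)) + 1573)/((-49 - 1*(-14)) + 977) = (98 + 49 - 357) - ((-167 + 543) + 1573)/((-49 + 14) + 977) = -210 - (376 + 1573)/(-35 + 977) = -210 - 1949/942 = -199769/942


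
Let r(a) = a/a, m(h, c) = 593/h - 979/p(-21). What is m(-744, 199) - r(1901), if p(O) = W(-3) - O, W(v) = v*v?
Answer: -128081/3720 ≈ -34.430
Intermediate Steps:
W(v) = v**2
p(O) = 9 - O (p(O) = (-3)**2 - O = 9 - O)
m(h, c) = -979/30 + 593/h (m(h, c) = 593/h - 979/(9 - 1*(-21)) = 593/h - 979/(9 + 21) = 593/h - 979/30 = -979/30 + 593/h)
r(a) = 1
m(-744, 199) - r(1901) = (-979/30 + 593/(-744)) - 1*1 = (-979/30 + 593*(-1/744)) - 1 = (-979/30 - 593/744) - 1 = -124361/3720 - 1 = -128081/3720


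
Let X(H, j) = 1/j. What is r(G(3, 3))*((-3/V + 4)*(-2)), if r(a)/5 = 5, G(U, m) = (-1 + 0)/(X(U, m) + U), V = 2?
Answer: -125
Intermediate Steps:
G(U, m) = -1/(U + 1/m) (G(U, m) = (-1 + 0)/(1/m + U) = -1/(U + 1/m))
r(a) = 25 (r(a) = 5*5 = 25)
r(G(3, 3))*((-3/V + 4)*(-2)) = 25*((-3/2 + 4)*(-2)) = 25*((5/2)*(-2)) = 25*(-5) = -125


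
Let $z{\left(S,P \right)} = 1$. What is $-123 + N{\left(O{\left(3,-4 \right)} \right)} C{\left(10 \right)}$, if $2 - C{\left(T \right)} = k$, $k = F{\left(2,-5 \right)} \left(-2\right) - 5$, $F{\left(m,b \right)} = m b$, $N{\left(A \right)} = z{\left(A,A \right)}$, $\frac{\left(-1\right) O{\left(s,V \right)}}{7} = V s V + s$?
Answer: $-136$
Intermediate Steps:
$O{\left(s,V \right)} = - 7 s - 7 s V^{2}$ ($O{\left(s,V \right)} = - 7 \left(V s V + s\right) = - 7 \left(s V^{2} + s\right) = - 7 \left(s + s V^{2}\right) = - 7 s - 7 s V^{2}$)
$N{\left(A \right)} = 1$
$F{\left(m,b \right)} = b m$
$k = 15$ ($k = \left(-5\right) 2 \left(-2\right) - 5 = \left(-10\right) \left(-2\right) - 5 = 20 - 5 = 15$)
$C{\left(T \right)} = -13$ ($C{\left(T \right)} = 2 - 15 = -13$)
$-123 + N{\left(O{\left(3,-4 \right)} \right)} C{\left(10 \right)} = -123 + 1 \left(-13\right) = -123 - 13 = -136$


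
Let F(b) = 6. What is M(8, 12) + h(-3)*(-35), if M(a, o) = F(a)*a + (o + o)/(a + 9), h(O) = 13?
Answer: -6895/17 ≈ -405.59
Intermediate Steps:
M(a, o) = 6*a + 2*o/(9 + a) (M(a, o) = 6*a + (o + o)/(a + 9) = 6*a + (2*o)/(9 + a) = 6*a + 2*o/(9 + a))
M(8, 12) + h(-3)*(-35) = 2*(12 + 3*8² + 27*8)/(9 + 8) + 13*(-35) = 2*(12 + 3*64 + 216)/17 - 455 = 2*(1/17)*(12 + 192 + 216) - 455 = 2*(1/17)*420 - 455 = 840/17 - 455 = -6895/17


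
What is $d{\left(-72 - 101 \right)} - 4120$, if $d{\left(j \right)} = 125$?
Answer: $-3995$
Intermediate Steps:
$d{\left(-72 - 101 \right)} - 4120 = 125 - 4120 = -3995$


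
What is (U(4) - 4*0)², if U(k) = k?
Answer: 16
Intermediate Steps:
(U(4) - 4*0)² = (4 - 4*0)² = (4 + 0)² = 4² = 16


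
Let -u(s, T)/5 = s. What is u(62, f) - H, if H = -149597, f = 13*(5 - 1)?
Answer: 149287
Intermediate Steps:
f = 52 (f = 13*4 = 52)
u(s, T) = -5*s
u(62, f) - H = -5*62 - 1*(-149597) = -310 + 149597 = 149287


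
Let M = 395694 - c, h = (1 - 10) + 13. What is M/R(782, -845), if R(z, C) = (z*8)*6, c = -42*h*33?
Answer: 66873/6256 ≈ 10.689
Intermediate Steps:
h = 4 (h = -9 + 13 = 4)
c = -5544 (c = -42*4*33 = -168*33 = -5544)
R(z, C) = 48*z (R(z, C) = (8*z)*6 = 48*z)
M = 401238 (M = 395694 - 1*(-5544) = 395694 + 5544 = 401238)
M/R(782, -845) = 401238/((48*782)) = 401238/37536 = 401238*(1/37536) = 66873/6256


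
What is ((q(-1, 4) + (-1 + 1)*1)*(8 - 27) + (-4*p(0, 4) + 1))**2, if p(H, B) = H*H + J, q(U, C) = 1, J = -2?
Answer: 100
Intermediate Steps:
p(H, B) = -2 + H**2 (p(H, B) = H*H - 2 = H**2 - 2 = -2 + H**2)
((q(-1, 4) + (-1 + 1)*1)*(8 - 27) + (-4*p(0, 4) + 1))**2 = ((1 + (-1 + 1)*1)*(8 - 27) + (-4*(-2 + 0**2) + 1))**2 = ((1 + 0*1)*(-19) + (-4*(-2 + 0) + 1))**2 = ((1 + 0)*(-19) + (-4*(-2) + 1))**2 = (1*(-19) + (8 + 1))**2 = (-19 + 9)**2 = (-10)**2 = 100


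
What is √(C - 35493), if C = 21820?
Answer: 11*I*√113 ≈ 116.93*I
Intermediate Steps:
√(C - 35493) = √(21820 - 35493) = √(-13673) = 11*I*√113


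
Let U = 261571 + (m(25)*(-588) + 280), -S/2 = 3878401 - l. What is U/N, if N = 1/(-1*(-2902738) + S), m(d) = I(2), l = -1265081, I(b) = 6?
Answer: -1907515412998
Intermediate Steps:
S = -10286964 (S = -2*(3878401 - 1*(-1265081)) = -2*(3878401 + 1265081) = -2*5143482 = -10286964)
m(d) = 6
N = -1/7384226 (N = 1/(-1*(-2902738) - 10286964) = 1/(2902738 - 10286964) = 1/(-7384226) = -1/7384226 ≈ -1.3542e-7)
U = 258323 (U = 261571 + (6*(-588) + 280) = 261571 + (-3528 + 280) = 261571 - 3248 = 258323)
U/N = 258323/(-1/7384226) = 258323*(-7384226) = -1907515412998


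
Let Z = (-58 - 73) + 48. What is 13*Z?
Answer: -1079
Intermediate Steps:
Z = -83 (Z = -131 + 48 = -83)
13*Z = 13*(-83) = -1079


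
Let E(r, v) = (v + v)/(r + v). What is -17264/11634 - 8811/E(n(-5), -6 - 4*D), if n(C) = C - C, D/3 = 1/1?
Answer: -51270851/11634 ≈ -4407.0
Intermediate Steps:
D = 3 (D = 3/1 = 3*1 = 3)
n(C) = 0
E(r, v) = 2*v/(r + v) (E(r, v) = (2*v)/(r + v) = 2*v/(r + v))
-17264/11634 - 8811/E(n(-5), -6 - 4*D) = -17264/11634 - 8811*(0 + (-6 - 4*3))/(2*(-6 - 4*3)) = -17264*1/11634 - 8811*(0 + (-6 - 12))/(2*(-6 - 12)) = -8632/5817 - 8811/(2*(-18)/(0 - 18)) = -8632/5817 - 8811/(2*(-18)/(-18)) = -8632/5817 - 8811/(2*(-18)*(-1/18)) = -8632/5817 - 8811/2 = -51270851/11634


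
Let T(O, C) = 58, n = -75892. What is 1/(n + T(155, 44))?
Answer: -1/75834 ≈ -1.3187e-5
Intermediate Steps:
1/(n + T(155, 44)) = 1/(-75892 + 58) = 1/(-75834) = -1/75834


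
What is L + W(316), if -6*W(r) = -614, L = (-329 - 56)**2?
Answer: 444982/3 ≈ 1.4833e+5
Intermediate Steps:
L = 148225 (L = (-385)**2 = 148225)
W(r) = 307/3 (W(r) = -1/6*(-614) = 307/3)
L + W(316) = 148225 + 307/3 = 444982/3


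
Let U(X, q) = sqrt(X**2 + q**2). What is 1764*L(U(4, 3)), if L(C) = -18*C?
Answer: -158760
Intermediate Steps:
1764*L(U(4, 3)) = 1764*(-18*sqrt(4**2 + 3**2)) = 1764*(-18*sqrt(16 + 9)) = 1764*(-18*sqrt(25)) = 1764*(-18*5) = 1764*(-90) = -158760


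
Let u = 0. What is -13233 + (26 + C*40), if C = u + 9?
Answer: -12847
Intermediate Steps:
C = 9 (C = 0 + 9 = 9)
-13233 + (26 + C*40) = -13233 + (26 + 9*40) = -13233 + (26 + 360) = -13233 + 386 = -12847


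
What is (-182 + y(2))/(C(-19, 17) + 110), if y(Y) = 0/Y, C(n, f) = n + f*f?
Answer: -91/190 ≈ -0.47895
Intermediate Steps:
C(n, f) = n + f²
y(Y) = 0
(-182 + y(2))/(C(-19, 17) + 110) = (-182 + 0)/((-19 + 17²) + 110) = -182/((-19 + 289) + 110) = -182/(270 + 110) = -182/380 = -182*1/380 = -91/190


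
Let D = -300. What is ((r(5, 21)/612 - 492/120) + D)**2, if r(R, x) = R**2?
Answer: 865683237241/9363600 ≈ 92452.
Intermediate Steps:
((r(5, 21)/612 - 492/120) + D)**2 = ((5**2/612 - 492/120) - 300)**2 = ((25*(1/612) - 492*1/120) - 300)**2 = ((25/612 - 41/10) - 300)**2 = (-12421/3060 - 300)**2 = (-930421/3060)**2 = 865683237241/9363600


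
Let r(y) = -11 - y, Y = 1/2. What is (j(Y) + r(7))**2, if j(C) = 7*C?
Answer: 841/4 ≈ 210.25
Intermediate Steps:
Y = 1/2 (Y = 1*(1/2) = 1/2 ≈ 0.50000)
(j(Y) + r(7))**2 = (7*(1/2) + (-11 - 1*7))**2 = (7/2 + (-11 - 7))**2 = (7/2 - 18)**2 = (-29/2)**2 = 841/4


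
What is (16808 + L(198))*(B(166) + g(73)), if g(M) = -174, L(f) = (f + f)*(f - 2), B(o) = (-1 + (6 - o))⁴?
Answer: 63443303078408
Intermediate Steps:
B(o) = (5 - o)⁴
L(f) = 2*f*(-2 + f) (L(f) = (2*f)*(-2 + f) = 2*f*(-2 + f))
(16808 + L(198))*(B(166) + g(73)) = (16808 + 2*198*(-2 + 198))*((-5 + 166)⁴ - 174) = (16808 + 2*198*196)*(161⁴ - 174) = (16808 + 77616)*(671898241 - 174) = 94424*671898067 = 63443303078408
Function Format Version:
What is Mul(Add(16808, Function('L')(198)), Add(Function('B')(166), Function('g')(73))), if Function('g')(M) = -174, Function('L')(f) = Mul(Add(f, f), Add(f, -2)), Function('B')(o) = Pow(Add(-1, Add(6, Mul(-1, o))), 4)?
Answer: 63443303078408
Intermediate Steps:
Function('B')(o) = Pow(Add(5, Mul(-1, o)), 4)
Function('L')(f) = Mul(2, f, Add(-2, f)) (Function('L')(f) = Mul(Mul(2, f), Add(-2, f)) = Mul(2, f, Add(-2, f)))
Mul(Add(16808, Function('L')(198)), Add(Function('B')(166), Function('g')(73))) = Mul(Add(16808, Mul(2, 198, Add(-2, 198))), Add(Pow(Add(-5, 166), 4), -174)) = Mul(Add(16808, Mul(2, 198, 196)), Add(Pow(161, 4), -174)) = Mul(Add(16808, 77616), Add(671898241, -174)) = Mul(94424, 671898067) = 63443303078408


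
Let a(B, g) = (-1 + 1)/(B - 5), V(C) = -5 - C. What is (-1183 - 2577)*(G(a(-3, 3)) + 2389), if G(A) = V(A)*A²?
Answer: -8982640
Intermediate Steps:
a(B, g) = 0 (a(B, g) = 0/(-5 + B) = 0)
G(A) = A²*(-5 - A) (G(A) = (-5 - A)*A² = A²*(-5 - A))
(-1183 - 2577)*(G(a(-3, 3)) + 2389) = (-1183 - 2577)*(0²*(-5 - 1*0) + 2389) = -3760*(0*(-5 + 0) + 2389) = -3760*(0*(-5) + 2389) = -3760*(0 + 2389) = -3760*2389 = -8982640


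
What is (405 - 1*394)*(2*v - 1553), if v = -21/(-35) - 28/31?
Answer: -2648899/155 ≈ -17090.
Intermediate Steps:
v = -47/155 (v = -21*(-1/35) - 28*1/31 = ⅗ - 28/31 = -47/155 ≈ -0.30323)
(405 - 1*394)*(2*v - 1553) = (405 - 1*394)*(2*(-47/155) - 1553) = (405 - 394)*(-94/155 - 1553) = 11*(-240809/155) = -2648899/155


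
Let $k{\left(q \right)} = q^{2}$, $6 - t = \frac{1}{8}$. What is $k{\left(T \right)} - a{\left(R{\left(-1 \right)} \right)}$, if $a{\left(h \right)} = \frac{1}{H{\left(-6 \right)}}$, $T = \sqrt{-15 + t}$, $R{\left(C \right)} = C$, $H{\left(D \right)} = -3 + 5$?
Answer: $- \frac{77}{8} \approx -9.625$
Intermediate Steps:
$H{\left(D \right)} = 2$
$t = \frac{47}{8}$ ($t = 6 - \frac{1}{8} = \frac{47}{8} \approx 5.875$)
$T = \frac{i \sqrt{146}}{4}$ ($T = \sqrt{-15 + \frac{47}{8}} = \sqrt{- \frac{73}{8}} = \frac{i \sqrt{146}}{4} \approx 3.0208 i$)
$a{\left(h \right)} = \frac{1}{2}$
$k{\left(T \right)} - a{\left(R{\left(-1 \right)} \right)} = \left(\frac{i \sqrt{146}}{4}\right)^{2} - \frac{1}{2} = - \frac{73}{8} - \frac{1}{2} = - \frac{77}{8}$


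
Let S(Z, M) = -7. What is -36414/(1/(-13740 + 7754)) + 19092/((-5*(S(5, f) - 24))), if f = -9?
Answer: 33786020712/155 ≈ 2.1797e+8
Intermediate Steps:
-36414/(1/(-13740 + 7754)) + 19092/((-5*(S(5, f) - 24))) = -36414/(1/(-13740 + 7754)) + 19092/((-5*(-7 - 24))) = -36414/(1/(-5986)) + 19092/((-5*(-31))) = -36414/(-1/5986) + 19092/155 = -36414*(-5986) + 19092*(1/155) = 217974204 + 19092/155 = 33786020712/155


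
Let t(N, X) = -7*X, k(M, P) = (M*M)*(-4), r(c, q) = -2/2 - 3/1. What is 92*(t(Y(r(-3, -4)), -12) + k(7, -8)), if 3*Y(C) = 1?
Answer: -10304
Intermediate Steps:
r(c, q) = -4 (r(c, q) = -2*½ - 3*1 = -1 - 3 = -4)
k(M, P) = -4*M² (k(M, P) = M²*(-4) = -4*M²)
Y(C) = ⅓ (Y(C) = (⅓)*1 = ⅓)
92*(t(Y(r(-3, -4)), -12) + k(7, -8)) = 92*(-7*(-12) - 4*7²) = 92*(84 - 4*49) = 92*(84 - 196) = 92*(-112) = -10304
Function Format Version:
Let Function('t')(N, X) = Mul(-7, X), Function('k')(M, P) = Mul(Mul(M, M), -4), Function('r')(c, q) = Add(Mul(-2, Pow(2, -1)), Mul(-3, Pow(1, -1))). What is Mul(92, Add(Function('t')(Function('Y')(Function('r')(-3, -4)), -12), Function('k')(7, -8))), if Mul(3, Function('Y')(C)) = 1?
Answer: -10304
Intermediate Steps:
Function('r')(c, q) = -4 (Function('r')(c, q) = Add(Mul(-2, Rational(1, 2)), Mul(-3, 1)) = Add(-1, -3) = -4)
Function('k')(M, P) = Mul(-4, Pow(M, 2)) (Function('k')(M, P) = Mul(Pow(M, 2), -4) = Mul(-4, Pow(M, 2)))
Function('Y')(C) = Rational(1, 3) (Function('Y')(C) = Mul(Rational(1, 3), 1) = Rational(1, 3))
Mul(92, Add(Function('t')(Function('Y')(Function('r')(-3, -4)), -12), Function('k')(7, -8))) = Mul(92, Add(Mul(-7, -12), Mul(-4, Pow(7, 2)))) = Mul(92, Add(84, Mul(-4, 49))) = Mul(92, Add(84, -196)) = Mul(92, -112) = -10304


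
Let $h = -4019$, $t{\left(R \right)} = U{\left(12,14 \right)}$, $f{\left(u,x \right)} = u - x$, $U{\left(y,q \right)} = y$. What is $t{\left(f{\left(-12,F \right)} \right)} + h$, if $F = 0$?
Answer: $-4007$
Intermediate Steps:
$t{\left(R \right)} = 12$
$t{\left(f{\left(-12,F \right)} \right)} + h = 12 - 4019 = -4007$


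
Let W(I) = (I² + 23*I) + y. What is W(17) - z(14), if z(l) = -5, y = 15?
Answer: 700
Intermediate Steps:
W(I) = 15 + I² + 23*I (W(I) = (I² + 23*I) + 15 = 15 + I² + 23*I)
W(17) - z(14) = (15 + 17² + 23*17) - 1*(-5) = (15 + 289 + 391) + 5 = 695 + 5 = 700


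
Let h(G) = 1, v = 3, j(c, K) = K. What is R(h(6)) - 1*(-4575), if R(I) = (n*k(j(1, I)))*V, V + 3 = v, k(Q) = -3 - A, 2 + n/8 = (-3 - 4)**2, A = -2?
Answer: 4575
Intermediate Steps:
n = 376 (n = -16 + 8*(-3 - 4)**2 = -16 + 8*(-7)**2 = -16 + 8*49 = -16 + 392 = 376)
k(Q) = -1 (k(Q) = -3 - 1*(-2) = -3 + 2 = -1)
V = 0 (V = -3 + 3 = 0)
R(I) = 0 (R(I) = (376*(-1))*0 = -376*0 = 0)
R(h(6)) - 1*(-4575) = 0 - 1*(-4575) = 0 + 4575 = 4575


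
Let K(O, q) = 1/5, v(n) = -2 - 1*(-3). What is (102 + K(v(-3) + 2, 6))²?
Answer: 261121/25 ≈ 10445.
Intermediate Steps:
v(n) = 1 (v(n) = -2 + 3 = 1)
K(O, q) = ⅕
(102 + K(v(-3) + 2, 6))² = (102 + ⅕)² = (511/5)² = 261121/25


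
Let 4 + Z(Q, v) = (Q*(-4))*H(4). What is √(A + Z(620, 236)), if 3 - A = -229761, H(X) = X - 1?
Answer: 4*√13895 ≈ 471.51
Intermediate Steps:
H(X) = -1 + X
Z(Q, v) = -4 - 12*Q (Z(Q, v) = -4 + (Q*(-4))*(-1 + 4) = -4 - 4*Q*3 = -4 - 12*Q)
A = 229764 (A = 3 - 1*(-229761) = 3 + 229761 = 229764)
√(A + Z(620, 236)) = √(229764 + (-4 - 12*620)) = √(229764 + (-4 - 7440)) = √(229764 - 7444) = √222320 = 4*√13895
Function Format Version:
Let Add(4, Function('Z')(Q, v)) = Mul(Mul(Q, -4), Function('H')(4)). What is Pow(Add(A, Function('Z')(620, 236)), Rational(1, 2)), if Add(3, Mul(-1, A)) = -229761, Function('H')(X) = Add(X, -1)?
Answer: Mul(4, Pow(13895, Rational(1, 2))) ≈ 471.51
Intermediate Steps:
Function('H')(X) = Add(-1, X)
Function('Z')(Q, v) = Add(-4, Mul(-12, Q)) (Function('Z')(Q, v) = Add(-4, Mul(Mul(Q, -4), Add(-1, 4))) = Add(-4, Mul(Mul(-4, Q), 3)) = Add(-4, Mul(-12, Q)))
A = 229764 (A = Add(3, Mul(-1, -229761)) = Add(3, 229761) = 229764)
Pow(Add(A, Function('Z')(620, 236)), Rational(1, 2)) = Pow(Add(229764, Add(-4, Mul(-12, 620))), Rational(1, 2)) = Pow(Add(229764, Add(-4, -7440)), Rational(1, 2)) = Pow(Add(229764, -7444), Rational(1, 2)) = Pow(222320, Rational(1, 2)) = Mul(4, Pow(13895, Rational(1, 2)))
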